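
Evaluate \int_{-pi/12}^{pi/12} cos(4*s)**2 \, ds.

sqrt(3)/16 + pi/12

Use the identity cos^2(4*s) = (1 + cos(8*s))/2.
An antiderivative is F(s) = s/2 + sin(8*s)/16.
Then F(pi/12) - F(-pi/12) = (sqrt(3)/32 + pi/24) - (-pi/24 - sqrt(3)/32) = sqrt(3)/16 + pi/12.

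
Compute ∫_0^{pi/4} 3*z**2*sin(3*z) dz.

-2/9 - sqrt(2)/9 + sqrt(2)*pi/12 + sqrt(2)*pi**2/32

Integrate by parts twice (u = z^2, dv = 3*sin(3*z) dz).
An antiderivative is F(z) = -z**2*cos(3*z) + 2*z*sin(3*z)/3 + 2*cos(3*z)/9.
Then F(pi/4) - F(0) = (sqrt(2)*(-32 + 24*pi + 9*pi**2)/288) - (2/9) = -2/9 - sqrt(2)/9 + sqrt(2)*pi/12 + sqrt(2)*pi**2/32.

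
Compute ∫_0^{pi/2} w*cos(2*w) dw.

Integrate by parts once (u = w, dv = cos(2*w) dw).
An antiderivative is F(w) = w*sin(2*w)/2 + cos(2*w)/4.
Then F(pi/2) - F(0) = (-1/4) - (1/4) = -1/2.

-1/2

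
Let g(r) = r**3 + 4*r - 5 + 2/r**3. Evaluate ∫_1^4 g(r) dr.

1275/16

By the power rule, an antiderivative is F(r) = r**4/4 + 2*r**2 - 5*r - 1/r**2.
Then F(4) - F(1) = (1215/16) - (-15/4) = 1275/16.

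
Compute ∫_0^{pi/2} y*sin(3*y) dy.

Integrate by parts once (u = y, dv = sin(3*y) dy).
An antiderivative is F(y) = -y*cos(3*y)/3 + sin(3*y)/9.
Then F(pi/2) - F(0) = (-1/9) - (0) = -1/9.

-1/9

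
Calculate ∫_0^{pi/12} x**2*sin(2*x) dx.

Integrate by parts twice (u = x^2, dv = sin(2*x) dx).
An antiderivative is F(x) = -x**2*cos(2*x)/2 + x*sin(2*x)/2 + cos(2*x)/4.
Then F(pi/12) - F(0) = (-sqrt(3)*pi**2/576 + pi/48 + sqrt(3)/8) - (1/4) = -1/4 - sqrt(3)*pi**2/576 + pi/48 + sqrt(3)/8.

-1/4 - sqrt(3)*pi**2/576 + pi/48 + sqrt(3)/8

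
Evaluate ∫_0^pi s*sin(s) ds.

Integrate by parts once (u = s, dv = sin(s) ds).
An antiderivative is F(s) = -s*cos(s) + sin(s).
Then F(pi) - F(0) = (pi) - (0) = pi.

pi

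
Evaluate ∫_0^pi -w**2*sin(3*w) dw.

4/27 - pi**2/3

Integrate by parts twice (u = w^2, dv = -sin(3*w) dw).
An antiderivative is F(w) = w**2*cos(3*w)/3 - 2*w*sin(3*w)/9 - 2*cos(3*w)/27.
Then F(pi) - F(0) = (2/27 - pi**2/3) - (-2/27) = 4/27 - pi**2/3.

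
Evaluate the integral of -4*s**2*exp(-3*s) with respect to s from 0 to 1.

-8/27 + 68*exp(-3)/27

Integrate by parts twice (u = s^2, dv = -4*exp(-3*s) ds).
An antiderivative is F(s) = (36*s**2 + 24*s + 8)*exp(-3*s)/27.
Then F(1) - F(0) = (68*exp(-3)/27) - (8/27) = -8/27 + 68*exp(-3)/27.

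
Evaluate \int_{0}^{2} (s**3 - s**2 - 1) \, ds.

By the power rule, an antiderivative is F(s) = s**4/4 - s**3/3 - s.
Then F(2) - F(0) = (-2/3) - (0) = -2/3.

-2/3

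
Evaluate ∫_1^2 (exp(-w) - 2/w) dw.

-2*log(2) - exp(-2) + exp(-1)

An antiderivative is F(w) = -2*log(w) - exp(-w).
Then F(2) - F(1) = (-2*log(2) - exp(-2)) - (-exp(-1)) = -2*log(2) - exp(-2) + exp(-1).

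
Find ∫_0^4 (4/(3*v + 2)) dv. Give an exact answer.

4*log(7)/3

An antiderivative is F(v) = 4*log(3*v + 2)/3.
Then F(4) - F(0) = (4*log(14)/3) - (4*log(2)/3) = 4*log(7)/3.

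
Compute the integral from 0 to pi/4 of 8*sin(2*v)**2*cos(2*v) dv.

Let u = sin(2*v), so du = 2*cos(2*v) dv. When v = 0, u = 0; when v = pi/4, u = 1.
The integral becomes 4·∫ u**2 du from 0 to 1, with antiderivative 4*u**3/3.
Back in v: F(v) = 4*sin(2*v)**3/3.
Then F(pi/4) - F(0) = (4/3) - (0) = 4/3.

4/3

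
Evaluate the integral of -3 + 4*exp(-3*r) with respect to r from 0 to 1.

-5/3 - 4*exp(-3)/3

An antiderivative is F(r) = -3*r - 4*exp(-3*r)/3.
Then F(1) - F(0) = (-3 - 4*exp(-3)/3) - (-4/3) = -5/3 - 4*exp(-3)/3.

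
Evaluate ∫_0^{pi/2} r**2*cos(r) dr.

Integrate by parts twice (u = r^2, dv = cos(r) dr).
An antiderivative is F(r) = r**2*sin(r) + 2*r*cos(r) - 2*sin(r).
Then F(pi/2) - F(0) = (-2 + pi**2/4) - (0) = -2 + pi**2/4.

-2 + pi**2/4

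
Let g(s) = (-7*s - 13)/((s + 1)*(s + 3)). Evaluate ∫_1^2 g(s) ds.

-4*log(5) - 3*log(3) + 11*log(2)

Factor the denominator: s**2 + 4*s + 3 = (s + 3)(s + 1).
Partial fractions: (-7*s - 13)/((s + 1)*(s + 3)) = -4/(s + 3) - 3/(s + 1).
An antiderivative is F(s) = -3*log(s + 1) - 4*log(s + 3).
Then F(2) - F(1) = (-4*log(5) - 3*log(3)) - (-11*log(2)) = -4*log(5) - 3*log(3) + 11*log(2).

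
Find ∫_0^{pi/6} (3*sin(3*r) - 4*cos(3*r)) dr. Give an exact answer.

An antiderivative is F(r) = -4*sin(3*r)/3 - cos(3*r).
Then F(pi/6) - F(0) = (-4/3) - (-1) = -1/3.

-1/3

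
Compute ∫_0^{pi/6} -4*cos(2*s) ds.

An antiderivative is F(s) = -2*sin(2*s).
Then F(pi/6) - F(0) = (-sqrt(3)) - (0) = -sqrt(3).

-sqrt(3)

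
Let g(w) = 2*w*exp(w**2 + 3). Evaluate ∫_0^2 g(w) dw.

-exp(3) + exp(7)

Let u = w**2 + 3, so du = 2*w dw. When w = 0, u = 3; when w = 2, u = 7.
The integral becomes ∫ exp(u) du from 3 to 7, with antiderivative exp(u).
Back in w: F(w) = exp(w**2 + 3).
Then F(2) - F(0) = (exp(7)) - (exp(3)) = -exp(3) + exp(7).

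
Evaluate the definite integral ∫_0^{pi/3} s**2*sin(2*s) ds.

Integrate by parts twice (u = s^2, dv = sin(2*s) ds).
An antiderivative is F(s) = -s**2*cos(2*s)/2 + s*sin(2*s)/2 + cos(2*s)/4.
Then F(pi/3) - F(0) = (-1/8 + pi**2/36 + sqrt(3)*pi/12) - (1/4) = -3/8 + pi**2/36 + sqrt(3)*pi/12.

-3/8 + pi**2/36 + sqrt(3)*pi/12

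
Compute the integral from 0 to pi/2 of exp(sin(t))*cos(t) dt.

-1 + E

Let u = sin(t), so du = cos(t) dt. When t = 0, u = 0; when t = pi/2, u = 1.
The integral becomes ∫ exp(u) du from 0 to 1, with antiderivative exp(u).
Back in t: F(t) = exp(sin(t)).
Then F(pi/2) - F(0) = (E) - (1) = -1 + E.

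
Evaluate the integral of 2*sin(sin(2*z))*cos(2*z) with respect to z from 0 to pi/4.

1 - cos(1)

Let u = sin(2*z), so du = 2*cos(2*z) dz. When z = 0, u = 0; when z = pi/4, u = 1.
The integral becomes ∫ sin(u) du from 0 to 1, with antiderivative -cos(u).
Back in z: F(z) = -cos(sin(2*z)).
Then F(pi/4) - F(0) = (-cos(1)) - (-1) = 1 - cos(1).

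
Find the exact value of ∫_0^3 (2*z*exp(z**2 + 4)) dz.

-exp(4) + exp(13)

Let u = z**2 + 4, so du = 2*z dz. When z = 0, u = 4; when z = 3, u = 13.
The integral becomes ∫ exp(u) du from 4 to 13, with antiderivative exp(u).
Back in z: F(z) = exp(z**2 + 4).
Then F(3) - F(0) = (exp(13)) - (exp(4)) = -exp(4) + exp(13).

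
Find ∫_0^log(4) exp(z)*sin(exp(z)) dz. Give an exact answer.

cos(1) - cos(4)

Let u = exp(z), so du = exp(z) dz. When z = 0, u = 1; when z = log(4), u = 4.
The integral becomes ∫ sin(u) du from 1 to 4, with antiderivative -cos(u).
Back in z: F(z) = -cos(exp(z)).
Then F(log(4)) - F(0) = (-cos(4)) - (-cos(1)) = cos(1) - cos(4).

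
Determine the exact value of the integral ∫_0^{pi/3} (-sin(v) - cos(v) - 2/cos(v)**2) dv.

An antiderivative is F(v) = -sin(v) + cos(v) - 2*tan(v).
Then F(pi/3) - F(0) = (1/2 - 5*sqrt(3)/2) - (1) = -5*sqrt(3)/2 - 1/2.

-5*sqrt(3)/2 - 1/2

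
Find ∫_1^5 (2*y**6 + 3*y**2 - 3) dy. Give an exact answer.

157032/7

By the power rule, an antiderivative is F(y) = 2*y**7/7 + y**3 - 3*y.
Then F(5) - F(1) = (157020/7) - (-12/7) = 157032/7.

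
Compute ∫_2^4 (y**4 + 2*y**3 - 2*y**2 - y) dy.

By the power rule, an antiderivative is F(y) = y**5/5 + y**4/2 - 2*y**3/3 - y**2/2.
Then F(4) - F(2) = (4232/15) - (106/15) = 4126/15.

4126/15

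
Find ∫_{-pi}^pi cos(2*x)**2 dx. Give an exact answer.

Use the identity cos^2(2*x) = (1 + cos(4*x))/2.
An antiderivative is F(x) = x/2 + sin(4*x)/8.
Then F(pi) - F(-pi) = (pi/2) - (-pi/2) = pi.

pi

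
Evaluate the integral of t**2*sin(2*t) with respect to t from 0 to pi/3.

-3/8 + pi**2/36 + sqrt(3)*pi/12

Integrate by parts twice (u = t^2, dv = sin(2*t) dt).
An antiderivative is F(t) = -t**2*cos(2*t)/2 + t*sin(2*t)/2 + cos(2*t)/4.
Then F(pi/3) - F(0) = (-1/8 + pi**2/36 + sqrt(3)*pi/12) - (1/4) = -3/8 + pi**2/36 + sqrt(3)*pi/12.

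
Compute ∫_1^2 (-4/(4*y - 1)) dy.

log(3/7)

An antiderivative is F(y) = -log(4*y - 1).
Then F(2) - F(1) = (-log(7)) - (-log(3)) = log(3/7).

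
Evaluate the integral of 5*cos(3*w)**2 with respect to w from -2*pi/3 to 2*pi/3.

10*pi/3

Use the identity cos^2(3*w) = (1 + cos(6*w))/2.
An antiderivative is F(w) = 5*w/2 + 5*sin(6*w)/12.
Then F(2*pi/3) - F(-2*pi/3) = (5*pi/3) - (-5*pi/3) = 10*pi/3.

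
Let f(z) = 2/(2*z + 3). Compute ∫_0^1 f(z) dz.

Let u = 2*z + 3, so du = 2 dz. When z = 0, u = 3; when z = 1, u = 5.
The integral becomes ∫ 1/u du from 3 to 5, with antiderivative log(u).
Back in z: F(z) = log(2*z + 3).
Then F(1) - F(0) = (log(5)) - (log(3)) = log(5/3).

log(5/3)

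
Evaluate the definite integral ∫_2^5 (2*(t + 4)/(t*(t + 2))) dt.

-2*log(7) + 4*log(5)

Factor the denominator: t**2 + 2*t = (t + 2)t.
Partial fractions: 2*(t + 4)/(t*(t + 2)) = -2/(t + 2) + 4/t.
An antiderivative is F(t) = 4*log(t) - 2*log(t + 2).
Then F(5) - F(2) = (-2*log(7) + 4*log(5)) - (0) = -2*log(7) + 4*log(5).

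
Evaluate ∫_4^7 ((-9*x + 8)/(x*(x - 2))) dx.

Factor the denominator: x**2 - 2*x = x(x - 2).
Partial fractions: (-9*x + 8)/(x*(x - 2)) = -4/x - 5/(x - 2).
An antiderivative is F(x) = -4*log(x) - 5*log(x - 2).
Then F(7) - F(4) = (-5*log(5) - 4*log(7)) - (-13*log(2)) = -5*log(5) - 4*log(7) + 13*log(2).

-5*log(5) - 4*log(7) + 13*log(2)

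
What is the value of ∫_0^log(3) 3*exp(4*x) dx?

Let u = exp(x), so du = exp(x) dx. When x = 0, u = 1; when x = log(3), u = 3.
The integral becomes 3·∫ u**3 du from 1 to 3, with antiderivative 3*u**4/4.
Back in x: F(x) = 3*exp(4*x)/4.
Then F(log(3)) - F(0) = (243/4) - (3/4) = 60.

60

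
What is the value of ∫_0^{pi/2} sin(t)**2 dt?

Use the identity sin^2(t) = (1 - cos(2*t))/2.
An antiderivative is F(t) = t/2 - sin(2*t)/4.
Then F(pi/2) - F(0) = (pi/4) - (0) = pi/4.

pi/4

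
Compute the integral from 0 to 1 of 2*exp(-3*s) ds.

An antiderivative is F(s) = -2*exp(-3*s)/3.
Then F(1) - F(0) = (-2*exp(-3)/3) - (-2/3) = 2/3 - 2*exp(-3)/3.

2/3 - 2*exp(-3)/3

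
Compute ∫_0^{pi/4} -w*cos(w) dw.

Integrate by parts once (u = w, dv = -cos(w) dw).
An antiderivative is F(w) = -w*sin(w) - cos(w).
Then F(pi/4) - F(0) = (sqrt(2)*(-4 - pi)/8) - (-1) = -sqrt(2)/2 - sqrt(2)*pi/8 + 1.

-sqrt(2)/2 - sqrt(2)*pi/8 + 1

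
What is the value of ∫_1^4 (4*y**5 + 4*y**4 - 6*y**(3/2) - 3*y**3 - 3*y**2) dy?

By the power rule, an antiderivative is F(y) = 2*y**6/3 - 12*y**(5/2)/5 + 4*y**5/5 - 3*y**4/4 - y**3.
Then F(4) - F(1) = (48256/15) - (-161/60) = 12879/4.

12879/4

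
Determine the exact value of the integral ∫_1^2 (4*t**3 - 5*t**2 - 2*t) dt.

By the power rule, an antiderivative is F(t) = t**4 - 5*t**3/3 - t**2.
Then F(2) - F(1) = (-4/3) - (-5/3) = 1/3.

1/3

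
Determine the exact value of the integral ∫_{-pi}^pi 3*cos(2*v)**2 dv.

3*pi

Use the identity cos^2(2*v) = (1 + cos(4*v))/2.
An antiderivative is F(v) = 3*v/2 + 3*sin(4*v)/8.
Then F(pi) - F(-pi) = (3*pi/2) - (-3*pi/2) = 3*pi.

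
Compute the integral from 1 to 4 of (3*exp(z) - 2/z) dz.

An antiderivative is F(z) = 3*exp(z) - 2*log(z).
Then F(4) - F(1) = (-log(16) + 3*exp(4)) - (3*exp(1)) = -3*exp(1) - log(16) + 3*exp(4).

-3*exp(1) - log(16) + 3*exp(4)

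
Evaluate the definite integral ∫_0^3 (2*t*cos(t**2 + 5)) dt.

Let u = t**2 + 5, so du = 2*t dt. When t = 0, u = 5; when t = 3, u = 14.
The integral becomes ∫ cos(u) du from 5 to 14, with antiderivative sin(u).
Back in t: F(t) = sin(t**2 + 5).
Then F(3) - F(0) = (sin(14)) - (sin(5)) = -sin(5) + sin(14).

-sin(5) + sin(14)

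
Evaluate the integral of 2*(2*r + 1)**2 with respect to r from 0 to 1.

Let u = 2*r + 1, so du = 2 dr. When r = 0, u = 1; when r = 1, u = 3.
The integral becomes ∫ u**2 du from 1 to 3, with antiderivative u**3/3.
Back in r: F(r) = (2*r + 1)**3/3.
Then F(1) - F(0) = (9) - (1/3) = 26/3.

26/3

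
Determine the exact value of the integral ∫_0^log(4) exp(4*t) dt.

255/4

Let u = exp(t), so du = exp(t) dt. When t = 0, u = 1; when t = log(4), u = 4.
The integral becomes ∫ u**3 du from 1 to 4, with antiderivative u**4/4.
Back in t: F(t) = exp(4*t)/4.
Then F(log(4)) - F(0) = (64) - (1/4) = 255/4.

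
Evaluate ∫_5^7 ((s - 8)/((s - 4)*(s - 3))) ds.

log(32/81)

Factor the denominator: s**2 - 7*s + 12 = (s - 3)(s - 4).
Partial fractions: (s - 8)/((s - 4)*(s - 3)) = 5/(s - 3) - 4/(s - 4).
An antiderivative is F(s) = -4*log(s - 4) + 5*log(s - 3).
Then F(7) - F(5) = (-4*log(3) + 10*log(2)) - (log(32)) = log(32/81).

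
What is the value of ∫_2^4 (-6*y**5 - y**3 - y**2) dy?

By the power rule, an antiderivative is F(y) = -y**6 - y**4/4 - y**3/3.
Then F(4) - F(2) = (-12544/3) - (-212/3) = -12332/3.

-12332/3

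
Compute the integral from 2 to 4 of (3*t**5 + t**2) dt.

6104/3

By the power rule, an antiderivative is F(t) = t**6/2 + t**3/3.
Then F(4) - F(2) = (6208/3) - (104/3) = 6104/3.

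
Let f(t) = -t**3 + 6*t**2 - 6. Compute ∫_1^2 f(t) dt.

By the power rule, an antiderivative is F(t) = -t**4/4 + 2*t**3 - 6*t.
Then F(2) - F(1) = (0) - (-17/4) = 17/4.

17/4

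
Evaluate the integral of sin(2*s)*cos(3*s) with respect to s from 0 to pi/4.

-2/5 + 3*sqrt(2)/10

Use the identity sin(2*s)cos(3*s) = [sin(5*s) + sin(-s)]/2.
An antiderivative is F(s) = cos(s)/2 - cos(5*s)/10.
Then F(pi/4) - F(0) = (3*sqrt(2)/10) - (2/5) = -2/5 + 3*sqrt(2)/10.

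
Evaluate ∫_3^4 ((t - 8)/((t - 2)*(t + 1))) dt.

Factor the denominator: t**2 - t - 2 = (t + 1)(t - 2).
Partial fractions: (t - 8)/((t - 2)*(t + 1)) = 3/(t + 1) - 2/(t - 2).
An antiderivative is F(t) = -2*log(t - 2) + 3*log(t + 1).
Then F(4) - F(3) = (-2*log(2) + 3*log(5)) - (log(64)) = -8*log(2) + 3*log(5).

-8*log(2) + 3*log(5)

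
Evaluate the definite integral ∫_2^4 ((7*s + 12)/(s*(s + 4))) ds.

-4*log(3) + 11*log(2)

Factor the denominator: s**2 + 4*s = (s + 4)s.
Partial fractions: (7*s + 12)/(s*(s + 4)) = 4/(s + 4) + 3/s.
An antiderivative is F(s) = 3*log(s) + 4*log(s + 4).
Then F(4) - F(2) = (18*log(2)) - (4*log(3) + 7*log(2)) = -4*log(3) + 11*log(2).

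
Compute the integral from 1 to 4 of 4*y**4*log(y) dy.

-4092/25 + 8192*log(2)/5

Integrate by parts once (u = ln y, dv = 4*y**4 dy).
An antiderivative is F(y) = 4*y**5*(5*log(y) - 1)/25.
Then F(4) - F(1) = (-4096/25 + 8192*log(2)/5) - (-4/25) = -4092/25 + 8192*log(2)/5.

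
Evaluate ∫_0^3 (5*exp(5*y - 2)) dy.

-(1 - exp(15))*exp(-2)

Let u = 5*y - 2, so du = 5 dy. When y = 0, u = -2; when y = 3, u = 13.
The integral becomes ∫ exp(u) du from -2 to 13, with antiderivative exp(u).
Back in y: F(y) = exp(5*y - 2).
Then F(3) - F(0) = (exp(13)) - (exp(-2)) = -(1 - exp(15))*exp(-2).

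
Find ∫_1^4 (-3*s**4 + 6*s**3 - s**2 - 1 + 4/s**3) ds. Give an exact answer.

By the power rule, an antiderivative is F(s) = -3*s**5/5 + 3*s**4/2 - s**3/3 - s - 2/s**2.
Then F(4) - F(1) = (-30703/120) - (-73/30) = -10137/40.

-10137/40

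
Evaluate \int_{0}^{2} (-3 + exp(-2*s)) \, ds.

-11/2 - exp(-4)/2

An antiderivative is F(s) = -3*s - exp(-2*s)/2.
Then F(2) - F(0) = (-6 - exp(-4)/2) - (-1/2) = -11/2 - exp(-4)/2.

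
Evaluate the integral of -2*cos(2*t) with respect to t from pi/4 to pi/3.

An antiderivative is F(t) = -sin(2*t).
Then F(pi/3) - F(pi/4) = (-sqrt(3)/2) - (-1) = 1 - sqrt(3)/2.

1 - sqrt(3)/2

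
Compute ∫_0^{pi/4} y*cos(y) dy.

Integrate by parts once (u = y, dv = cos(y) dy).
An antiderivative is F(y) = y*sin(y) + cos(y).
Then F(pi/4) - F(0) = (sqrt(2)*(pi + 4)/8) - (1) = -1 + sqrt(2)*pi/8 + sqrt(2)/2.

-1 + sqrt(2)*pi/8 + sqrt(2)/2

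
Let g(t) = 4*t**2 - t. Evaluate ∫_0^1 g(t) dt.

By the power rule, an antiderivative is F(t) = 4*t**3/3 - t**2/2.
Then F(1) - F(0) = (5/6) - (0) = 5/6.

5/6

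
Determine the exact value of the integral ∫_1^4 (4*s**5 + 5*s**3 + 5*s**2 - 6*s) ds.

By the power rule, an antiderivative is F(s) = 2*s**6/3 + 5*s**4/4 + 5*s**3/3 - 3*s**2.
Then F(4) - F(1) = (9328/3) - (7/12) = 12435/4.

12435/4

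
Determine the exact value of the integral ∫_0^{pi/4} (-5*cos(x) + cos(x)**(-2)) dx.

1 - 5*sqrt(2)/2

An antiderivative is F(x) = -5*sin(x) + tan(x).
Then F(pi/4) - F(0) = (1 - 5*sqrt(2)/2) - (0) = 1 - 5*sqrt(2)/2.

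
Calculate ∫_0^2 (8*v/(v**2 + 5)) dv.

-4*log(5) + 8*log(3)

Let u = v**2 + 5, so du = 2*v dv. When v = 0, u = 5; when v = 2, u = 9.
The integral becomes 4·∫ 1/u du from 5 to 9, with antiderivative 4*log(u).
Back in v: F(v) = 4*log(v**2 + 5).
Then F(2) - F(0) = (8*log(3)) - (4*log(5)) = -4*log(5) + 8*log(3).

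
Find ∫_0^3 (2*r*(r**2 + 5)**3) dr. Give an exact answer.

37791/4

Let u = r**2 + 5, so du = 2*r dr. When r = 0, u = 5; when r = 3, u = 14.
The integral becomes ∫ u**3 du from 5 to 14, with antiderivative u**4/4.
Back in r: F(r) = (r**2 + 5)**4/4.
Then F(3) - F(0) = (9604) - (625/4) = 37791/4.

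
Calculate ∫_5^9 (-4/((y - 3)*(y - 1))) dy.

log(4/9)

Factor the denominator: y**2 - 4*y + 3 = (y - 1)(y - 3).
Partial fractions: -4/((y - 3)*(y - 1)) = 2/(y - 1) - 2/(y - 3).
An antiderivative is F(y) = -2*log(y - 3) + 2*log(y - 1).
Then F(9) - F(5) = (log(16/9)) - (log(4)) = log(4/9).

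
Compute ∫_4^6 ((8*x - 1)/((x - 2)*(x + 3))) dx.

Factor the denominator: x**2 + x - 6 = (x + 3)(x - 2).
Partial fractions: (8*x - 1)/((x - 2)*(x + 3)) = 5/(x + 3) + 3/(x - 2).
An antiderivative is F(x) = 3*log(x - 2) + 5*log(x + 3).
Then F(6) - F(4) = (6*log(2) + 10*log(3)) - (3*log(2) + 5*log(7)) = -5*log(7) + 3*log(2) + 10*log(3).

-5*log(7) + 3*log(2) + 10*log(3)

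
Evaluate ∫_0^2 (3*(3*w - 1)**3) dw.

Let u = 3*w - 1, so du = 3 dw. When w = 0, u = -1; when w = 2, u = 5.
The integral becomes ∫ u**3 du from -1 to 5, with antiderivative u**4/4.
Back in w: F(w) = (3*w - 1)**4/4.
Then F(2) - F(0) = (625/4) - (1/4) = 156.

156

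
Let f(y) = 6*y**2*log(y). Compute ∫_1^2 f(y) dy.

-14/3 + 16*log(2)

Integrate by parts once (u = ln y, dv = 6*y**2 dy).
An antiderivative is F(y) = 2*y**3*(3*log(y) - 1)/3.
Then F(2) - F(1) = (-16/3 + 16*log(2)) - (-2/3) = -14/3 + 16*log(2).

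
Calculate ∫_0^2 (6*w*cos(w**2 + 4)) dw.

Let u = w**2 + 4, so du = 2*w dw. When w = 0, u = 4; when w = 2, u = 8.
The integral becomes 3·∫ cos(u) du from 4 to 8, with antiderivative 3*sin(u).
Back in w: F(w) = 3*sin(w**2 + 4).
Then F(2) - F(0) = (3*sin(8)) - (3*sin(4)) = -3*sin(4) + 3*sin(8).

-3*sin(4) + 3*sin(8)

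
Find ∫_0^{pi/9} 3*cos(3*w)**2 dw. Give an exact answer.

Use the identity cos^2(3*w) = (1 + cos(6*w))/2.
An antiderivative is F(w) = 3*w/2 + sin(6*w)/4.
Then F(pi/9) - F(0) = (sqrt(3)/8 + pi/6) - (0) = sqrt(3)/8 + pi/6.

sqrt(3)/8 + pi/6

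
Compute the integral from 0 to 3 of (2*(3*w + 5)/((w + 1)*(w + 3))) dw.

Factor the denominator: w**2 + 4*w + 3 = (w + 3)(w + 1).
Partial fractions: 2*(3*w + 5)/((w + 1)*(w + 3)) = 4/(w + 3) + 2/(w + 1).
An antiderivative is F(w) = 2*log(w + 1) + 4*log(w + 3).
Then F(3) - F(0) = (4*log(3) + 8*log(2)) - (log(81)) = 8*log(2).

8*log(2)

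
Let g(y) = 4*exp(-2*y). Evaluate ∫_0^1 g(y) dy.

An antiderivative is F(y) = -2*exp(-2*y).
Then F(1) - F(0) = (-2*exp(-2)) - (-2) = 2 - 2*exp(-2).

2 - 2*exp(-2)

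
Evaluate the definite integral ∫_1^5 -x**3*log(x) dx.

39 - 625*log(5)/4

Integrate by parts once (u = ln x, dv = -x**3 dx).
An antiderivative is F(x) = -x**4*(4*log(x) - 1)/16.
Then F(5) - F(1) = (625/16 - 625*log(5)/4) - (1/16) = 39 - 625*log(5)/4.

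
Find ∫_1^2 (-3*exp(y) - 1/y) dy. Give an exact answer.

-3*exp(2) - log(2) + 3*exp(1)

An antiderivative is F(y) = -3*exp(y) - log(y).
Then F(2) - F(1) = (-3*exp(2) - log(2)) - (-3*exp(1)) = -3*exp(2) - log(2) + 3*exp(1).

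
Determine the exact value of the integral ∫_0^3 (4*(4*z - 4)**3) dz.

960

Let u = 4*z - 4, so du = 4 dz. When z = 0, u = -4; when z = 3, u = 8.
The integral becomes ∫ u**3 du from -4 to 8, with antiderivative u**4/4.
Back in z: F(z) = (4*z - 4)**4/4.
Then F(3) - F(0) = (1024) - (64) = 960.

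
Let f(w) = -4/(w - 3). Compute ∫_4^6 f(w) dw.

An antiderivative is F(w) = -4*log(w - 3).
Then F(6) - F(4) = (-log(81)) - (0) = -log(81).

-log(81)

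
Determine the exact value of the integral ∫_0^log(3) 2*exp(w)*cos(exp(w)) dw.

Let u = exp(w), so du = exp(w) dw. When w = 0, u = 1; when w = log(3), u = 3.
The integral becomes 2·∫ cos(u) du from 1 to 3, with antiderivative 2*sin(u).
Back in w: F(w) = 2*sin(exp(w)).
Then F(log(3)) - F(0) = (2*sin(3)) - (2*sin(1)) = -2*sin(1) + 2*sin(3).

-2*sin(1) + 2*sin(3)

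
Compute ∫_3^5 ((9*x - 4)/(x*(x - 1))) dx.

-4*log(3) + 5*log(2) + 4*log(5)

Factor the denominator: x**2 - x = x(x - 1).
Partial fractions: (9*x - 4)/(x*(x - 1)) = 4/x + 5/(x - 1).
An antiderivative is F(x) = 4*log(x) + 5*log(x - 1).
Then F(5) - F(3) = (4*log(5) + 10*log(2)) - (5*log(2) + 4*log(3)) = -4*log(3) + 5*log(2) + 4*log(5).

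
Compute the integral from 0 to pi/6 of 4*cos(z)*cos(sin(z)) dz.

4*sin(1/2)

Let u = sin(z), so du = cos(z) dz. When z = 0, u = 0; when z = pi/6, u = 1/2.
The integral becomes 4·∫ cos(u) du from 0 to 1/2, with antiderivative 4*sin(u).
Back in z: F(z) = 4*sin(sin(z)).
Then F(pi/6) - F(0) = (4*sin(1/2)) - (0) = 4*sin(1/2).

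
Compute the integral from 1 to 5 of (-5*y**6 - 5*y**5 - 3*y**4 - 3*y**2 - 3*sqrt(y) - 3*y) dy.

-2479934/35 - 10*sqrt(5)

By the power rule, an antiderivative is F(y) = -5*y**7/7 - 5*y**6/6 - 3*y**5/5 - 2*y**(3/2) - y**3 - 3*y**2/2.
Then F(5) - F(1) = (-1488100/21 - 10*sqrt(5)) - (-698/105) = -2479934/35 - 10*sqrt(5).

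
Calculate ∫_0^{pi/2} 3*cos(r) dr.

3

An antiderivative is F(r) = 3*sin(r).
Then F(pi/2) - F(0) = (3) - (0) = 3.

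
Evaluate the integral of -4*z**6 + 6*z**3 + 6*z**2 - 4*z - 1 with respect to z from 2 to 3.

By the power rule, an antiderivative is F(z) = -4*z**7/7 + 3*z**4/2 + 2*z**3 - 2*z**2 - z.
Then F(3) - F(2) = (-15333/14) - (-302/7) = -14729/14.

-14729/14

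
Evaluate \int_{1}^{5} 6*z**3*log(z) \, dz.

Integrate by parts once (u = ln z, dv = 6*z**3 dz).
An antiderivative is F(z) = 3*z**4*(4*log(z) - 1)/8.
Then F(5) - F(1) = (-1875/8 + 1875*log(5)/2) - (-3/8) = -234 + 1875*log(5)/2.

-234 + 1875*log(5)/2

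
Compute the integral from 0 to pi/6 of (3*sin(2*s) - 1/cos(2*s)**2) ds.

An antiderivative is F(s) = -3*cos(2*s)/2 - tan(2*s)/2.
Then F(pi/6) - F(0) = (-sqrt(3)/2 - 3/4) - (-3/2) = 3/4 - sqrt(3)/2.

3/4 - sqrt(3)/2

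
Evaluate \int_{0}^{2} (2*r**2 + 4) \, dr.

40/3

By the power rule, an antiderivative is F(r) = 2*r**3/3 + 4*r.
Then F(2) - F(0) = (40/3) - (0) = 40/3.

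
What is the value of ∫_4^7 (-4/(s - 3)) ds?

An antiderivative is F(s) = -4*log(s - 3).
Then F(7) - F(4) = (-8*log(2)) - (0) = -8*log(2).

-8*log(2)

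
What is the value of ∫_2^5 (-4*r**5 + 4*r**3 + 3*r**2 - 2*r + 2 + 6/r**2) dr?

-48306/5

By the power rule, an antiderivative is F(r) = -2*r**6/3 + r**4 + r**3 - r**2 + 2*r - 6/r.
Then F(5) - F(2) = (-145243/15) - (-65/3) = -48306/5.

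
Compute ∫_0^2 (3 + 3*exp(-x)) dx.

9 - 3*exp(-2)

An antiderivative is F(x) = 3*x - 3*exp(-x).
Then F(2) - F(0) = (6 - 3*exp(-2)) - (-3) = 9 - 3*exp(-2).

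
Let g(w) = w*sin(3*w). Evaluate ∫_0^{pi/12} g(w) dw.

Integrate by parts once (u = w, dv = sin(3*w) dw).
An antiderivative is F(w) = -w*cos(3*w)/3 + sin(3*w)/9.
Then F(pi/12) - F(0) = (sqrt(2)*(4 - pi)/72) - (0) = sqrt(2)*(4 - pi)/72.

sqrt(2)*(4 - pi)/72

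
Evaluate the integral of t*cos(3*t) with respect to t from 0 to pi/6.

-1/9 + pi/18

Integrate by parts once (u = t, dv = cos(3*t) dt).
An antiderivative is F(t) = t*sin(3*t)/3 + cos(3*t)/9.
Then F(pi/6) - F(0) = (pi/18) - (1/9) = -1/9 + pi/18.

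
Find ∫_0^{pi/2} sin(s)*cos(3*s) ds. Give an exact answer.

-1/2

Use the identity sin(s)cos(3*s) = [sin(4*s) + sin(-2*s)]/2.
An antiderivative is F(s) = cos(2*s)/4 - cos(4*s)/8.
Then F(pi/2) - F(0) = (-3/8) - (1/8) = -1/2.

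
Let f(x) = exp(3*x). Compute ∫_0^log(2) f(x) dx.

Let u = exp(x), so du = exp(x) dx. When x = 0, u = 1; when x = log(2), u = 2.
The integral becomes ∫ u**2 du from 1 to 2, with antiderivative u**3/3.
Back in x: F(x) = exp(3*x)/3.
Then F(log(2)) - F(0) = (8/3) - (1/3) = 7/3.

7/3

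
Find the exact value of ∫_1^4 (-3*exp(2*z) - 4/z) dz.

An antiderivative is F(z) = -3*exp(2*z)/2 - 4*log(z).
Then F(4) - F(1) = (-3*exp(8)/2 - 8*log(2)) - (-3*exp(2)/2) = -3*exp(8)/2 - 8*log(2) + 3*exp(2)/2.

-3*exp(8)/2 - 8*log(2) + 3*exp(2)/2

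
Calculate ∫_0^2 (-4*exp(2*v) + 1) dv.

An antiderivative is F(v) = -2*exp(2*v) + v.
Then F(2) - F(0) = (2 - 2*exp(4)) - (-2) = 4 - 2*exp(4).

4 - 2*exp(4)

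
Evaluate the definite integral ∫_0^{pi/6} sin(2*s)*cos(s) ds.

Use the identity sin(2*s)cos(s) = [sin(3*s) + sin(s)]/2.
An antiderivative is F(s) = -cos(s)/2 - cos(3*s)/6.
Then F(pi/6) - F(0) = (-sqrt(3)/4) - (-2/3) = 2/3 - sqrt(3)/4.

2/3 - sqrt(3)/4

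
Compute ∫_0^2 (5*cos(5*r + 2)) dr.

Let u = 5*r + 2, so du = 5 dr. When r = 0, u = 2; when r = 2, u = 12.
The integral becomes ∫ cos(u) du from 2 to 12, with antiderivative sin(u).
Back in r: F(r) = sin(5*r + 2).
Then F(2) - F(0) = (sin(12)) - (sin(2)) = -sin(2) + sin(12).

-sin(2) + sin(12)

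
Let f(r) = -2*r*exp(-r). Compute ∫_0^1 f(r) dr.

-2 + 4*exp(-1)

Integrate by parts once (u = r, dv = -2*exp(-r) dr).
An antiderivative is F(r) = (2*r + 2)*exp(-r).
Then F(1) - F(0) = (4*exp(-1)) - (2) = -2 + 4*exp(-1).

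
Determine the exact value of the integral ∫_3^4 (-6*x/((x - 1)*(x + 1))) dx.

Factor the denominator: x**2 - 1 = (x + 1)(x - 1).
Partial fractions: -6*x/((x - 1)*(x + 1)) = -3/(x + 1) - 3/(x - 1).
An antiderivative is F(x) = -3*log(x - 1) - 3*log(x + 1).
Then F(4) - F(3) = (-3*log(5) - 3*log(3)) - (-9*log(2)) = -3*log(5) - 3*log(3) + 9*log(2).

-3*log(5) - 3*log(3) + 9*log(2)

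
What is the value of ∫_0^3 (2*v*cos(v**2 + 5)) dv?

-sin(5) + sin(14)

Let u = v**2 + 5, so du = 2*v dv. When v = 0, u = 5; when v = 3, u = 14.
The integral becomes ∫ cos(u) du from 5 to 14, with antiderivative sin(u).
Back in v: F(v) = sin(v**2 + 5).
Then F(3) - F(0) = (sin(14)) - (sin(5)) = -sin(5) + sin(14).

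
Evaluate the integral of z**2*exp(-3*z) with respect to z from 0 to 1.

2/27 - 17*exp(-3)/27

Integrate by parts twice (u = z^2, dv = exp(-3*z) dz).
An antiderivative is F(z) = (-9*z**2 - 6*z - 2)*exp(-3*z)/27.
Then F(1) - F(0) = (-17*exp(-3)/27) - (-2/27) = 2/27 - 17*exp(-3)/27.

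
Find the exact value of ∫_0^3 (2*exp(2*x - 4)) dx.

Let u = 2*x - 4, so du = 2 dx. When x = 0, u = -4; when x = 3, u = 2.
The integral becomes ∫ exp(u) du from -4 to 2, with antiderivative exp(u).
Back in x: F(x) = exp(2*x - 4).
Then F(3) - F(0) = (exp(2)) - (exp(-4)) = -(1 - exp(6))*exp(-4).

-(1 - exp(6))*exp(-4)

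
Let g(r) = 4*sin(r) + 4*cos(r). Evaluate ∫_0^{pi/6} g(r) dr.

6 - 2*sqrt(3)

An antiderivative is F(r) = 4*sin(r) - 4*cos(r).
Then F(pi/6) - F(0) = (2 - 2*sqrt(3)) - (-4) = 6 - 2*sqrt(3).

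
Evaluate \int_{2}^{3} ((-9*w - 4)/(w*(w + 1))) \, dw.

Factor the denominator: w**2 + w = (w + 1)w.
Partial fractions: (-9*w - 4)/(w*(w + 1)) = -5/(w + 1) - 4/w.
An antiderivative is F(w) = -4*log(w) - 5*log(w + 1).
Then F(3) - F(2) = (-10*log(2) - 4*log(3)) - (-5*log(3) - 4*log(2)) = log(3/64).

log(3/64)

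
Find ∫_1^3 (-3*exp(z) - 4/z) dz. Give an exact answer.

An antiderivative is F(z) = -3*exp(z) - 4*log(z).
Then F(3) - F(1) = (-3*exp(3) - log(81)) - (-3*exp(1)) = -3*exp(3) - log(81) + 3*exp(1).

-3*exp(3) - log(81) + 3*exp(1)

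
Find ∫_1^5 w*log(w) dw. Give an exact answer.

-6 + 25*log(5)/2

Integrate by parts once (u = ln w, dv = w dw).
An antiderivative is F(w) = w**2*(2*log(w) - 1)/4.
Then F(5) - F(1) = (-25/4 + 25*log(5)/2) - (-1/4) = -6 + 25*log(5)/2.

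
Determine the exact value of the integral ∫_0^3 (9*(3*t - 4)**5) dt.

Let u = 3*t - 4, so du = 3 dt. When t = 0, u = -4; when t = 3, u = 5.
The integral becomes 3·∫ u**5 du from -4 to 5, with antiderivative u**6/2.
Back in t: F(t) = (3*t - 4)**6/2.
Then F(3) - F(0) = (15625/2) - (2048) = 11529/2.

11529/2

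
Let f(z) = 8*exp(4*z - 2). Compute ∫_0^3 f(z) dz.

-(2 - 2*exp(12))*exp(-2)

Let u = 4*z - 2, so du = 4 dz. When z = 0, u = -2; when z = 3, u = 10.
The integral becomes 2·∫ exp(u) du from -2 to 10, with antiderivative 2*exp(u).
Back in z: F(z) = 2*exp(4*z - 2).
Then F(3) - F(0) = (2*exp(10)) - (2*exp(-2)) = -(2 - 2*exp(12))*exp(-2).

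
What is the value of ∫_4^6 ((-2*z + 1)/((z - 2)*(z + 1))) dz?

Factor the denominator: z**2 - z - 2 = (z + 1)(z - 2).
Partial fractions: (-2*z + 1)/((z - 2)*(z + 1)) = -1/(z + 1) - 1/(z - 2).
An antiderivative is F(z) = -log(z - 2) - log(z + 1).
Then F(6) - F(4) = (-log(28)) - (-log(10)) = log(5/14).

log(5/14)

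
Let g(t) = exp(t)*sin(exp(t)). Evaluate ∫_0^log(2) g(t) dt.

-cos(2) + cos(1)

Let u = exp(t), so du = exp(t) dt. When t = 0, u = 1; when t = log(2), u = 2.
The integral becomes ∫ sin(u) du from 1 to 2, with antiderivative -cos(u).
Back in t: F(t) = -cos(exp(t)).
Then F(log(2)) - F(0) = (-cos(2)) - (-cos(1)) = -cos(2) + cos(1).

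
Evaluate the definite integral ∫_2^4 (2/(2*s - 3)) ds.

An antiderivative is F(s) = log(2*s - 3).
Then F(4) - F(2) = (log(5)) - (0) = log(5).

log(5)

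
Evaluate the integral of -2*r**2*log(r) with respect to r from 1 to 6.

-144*log(3) - 144*log(2) + 430/9

Integrate by parts once (u = ln r, dv = -2*r**2 dr).
An antiderivative is F(r) = -2*r**3*(3*log(r) - 1)/9.
Then F(6) - F(1) = (-144*log(3) - 144*log(2) + 48) - (2/9) = -144*log(3) - 144*log(2) + 430/9.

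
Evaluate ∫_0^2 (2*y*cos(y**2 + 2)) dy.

-sin(2) + sin(6)

Let u = y**2 + 2, so du = 2*y dy. When y = 0, u = 2; when y = 2, u = 6.
The integral becomes ∫ cos(u) du from 2 to 6, with antiderivative sin(u).
Back in y: F(y) = sin(y**2 + 2).
Then F(2) - F(0) = (sin(6)) - (sin(2)) = -sin(2) + sin(6).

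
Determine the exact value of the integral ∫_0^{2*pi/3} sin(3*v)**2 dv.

pi/3

Use the identity sin^2(3*v) = (1 - cos(6*v))/2.
An antiderivative is F(v) = v/2 - sin(6*v)/12.
Then F(2*pi/3) - F(0) = (pi/3) - (0) = pi/3.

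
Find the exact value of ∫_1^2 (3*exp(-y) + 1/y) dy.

An antiderivative is F(y) = log(y) - 3*exp(-y).
Then F(2) - F(1) = (-3*exp(-2) + log(2)) - (-3*exp(-1)) = -3*exp(-2) + log(2) + 3*exp(-1).

-3*exp(-2) + log(2) + 3*exp(-1)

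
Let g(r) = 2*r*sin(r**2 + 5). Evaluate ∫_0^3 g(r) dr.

-cos(14) + cos(5)

Let u = r**2 + 5, so du = 2*r dr. When r = 0, u = 5; when r = 3, u = 14.
The integral becomes ∫ sin(u) du from 5 to 14, with antiderivative -cos(u).
Back in r: F(r) = -cos(r**2 + 5).
Then F(3) - F(0) = (-cos(14)) - (-cos(5)) = -cos(14) + cos(5).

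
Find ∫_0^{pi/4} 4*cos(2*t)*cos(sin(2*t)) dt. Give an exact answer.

Let u = sin(2*t), so du = 2*cos(2*t) dt. When t = 0, u = 0; when t = pi/4, u = 1.
The integral becomes 2·∫ cos(u) du from 0 to 1, with antiderivative 2*sin(u).
Back in t: F(t) = 2*sin(sin(2*t)).
Then F(pi/4) - F(0) = (2*sin(1)) - (0) = 2*sin(1).

2*sin(1)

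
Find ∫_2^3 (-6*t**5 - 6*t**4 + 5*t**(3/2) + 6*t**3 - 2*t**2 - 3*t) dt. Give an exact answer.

-12613/15 - 8*sqrt(2) + 18*sqrt(3)

By the power rule, an antiderivative is F(t) = -t**6 + 2*t**(5/2) - 6*t**5/5 + 3*t**4/2 - 2*t**3/3 - 3*t**2/2.
Then F(3) - F(2) = (-4653/5 + 18*sqrt(3)) - (-1346/15 + 8*sqrt(2)) = -12613/15 - 8*sqrt(2) + 18*sqrt(3).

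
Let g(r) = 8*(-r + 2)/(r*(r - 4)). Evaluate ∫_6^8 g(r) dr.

Factor the denominator: r**2 - 4*r = r(r - 4).
Partial fractions: 8*(-r + 2)/(r*(r - 4)) = -4/r - 4/(r - 4).
An antiderivative is F(r) = -4*log(r) - 4*log(r - 4).
Then F(8) - F(6) = (-20*log(2)) - (-8*log(2) - 4*log(3)) = -12*log(2) + 4*log(3).

-12*log(2) + 4*log(3)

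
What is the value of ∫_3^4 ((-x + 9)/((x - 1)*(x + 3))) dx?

Factor the denominator: x**2 + 2*x - 3 = (x + 3)(x - 1).
Partial fractions: (-x + 9)/((x - 1)*(x + 3)) = -3/(x + 3) + 2/(x - 1).
An antiderivative is F(x) = 2*log(x - 1) - 3*log(x + 3).
Then F(4) - F(3) = (-3*log(7) + 2*log(3)) - (-log(54)) = -3*log(7) + log(2) + 5*log(3).

-3*log(7) + log(2) + 5*log(3)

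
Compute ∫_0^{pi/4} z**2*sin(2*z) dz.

Integrate by parts twice (u = z^2, dv = sin(2*z) dz).
An antiderivative is F(z) = -z**2*cos(2*z)/2 + z*sin(2*z)/2 + cos(2*z)/4.
Then F(pi/4) - F(0) = (pi/8) - (1/4) = -1/4 + pi/8.

-1/4 + pi/8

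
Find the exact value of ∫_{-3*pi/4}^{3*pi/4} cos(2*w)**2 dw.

3*pi/4

Use the identity cos^2(2*w) = (1 + cos(4*w))/2.
An antiderivative is F(w) = w/2 + sin(4*w)/8.
Then F(3*pi/4) - F(-3*pi/4) = (3*pi/8) - (-3*pi/8) = 3*pi/4.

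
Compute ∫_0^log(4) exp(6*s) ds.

Let u = exp(s), so du = exp(s) ds. When s = 0, u = 1; when s = log(4), u = 4.
The integral becomes ∫ u**5 du from 1 to 4, with antiderivative u**6/6.
Back in s: F(s) = exp(6*s)/6.
Then F(log(4)) - F(0) = (2048/3) - (1/6) = 1365/2.

1365/2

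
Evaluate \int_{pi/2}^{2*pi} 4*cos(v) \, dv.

-4

An antiderivative is F(v) = 4*sin(v).
Then F(2*pi) - F(pi/2) = (0) - (4) = -4.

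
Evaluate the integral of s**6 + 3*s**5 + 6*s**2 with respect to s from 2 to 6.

By the power rule, an antiderivative is F(s) = s**7/7 + s**6/2 + 2*s**3.
Then F(6) - F(2) = (446256/7) - (464/7) = 445792/7.

445792/7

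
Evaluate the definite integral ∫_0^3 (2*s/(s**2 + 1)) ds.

Let u = s**2 + 1, so du = 2*s ds. When s = 0, u = 1; when s = 3, u = 10.
The integral becomes ∫ 1/u du from 1 to 10, with antiderivative log(u).
Back in s: F(s) = log(s**2 + 1).
Then F(3) - F(0) = (log(10)) - (0) = log(10).

log(10)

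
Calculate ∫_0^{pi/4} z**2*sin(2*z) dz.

-1/4 + pi/8

Integrate by parts twice (u = z^2, dv = sin(2*z) dz).
An antiderivative is F(z) = -z**2*cos(2*z)/2 + z*sin(2*z)/2 + cos(2*z)/4.
Then F(pi/4) - F(0) = (pi/8) - (1/4) = -1/4 + pi/8.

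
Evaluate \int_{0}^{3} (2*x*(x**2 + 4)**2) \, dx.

711

Let u = x**2 + 4, so du = 2*x dx. When x = 0, u = 4; when x = 3, u = 13.
The integral becomes ∫ u**2 du from 4 to 13, with antiderivative u**3/3.
Back in x: F(x) = (x**2 + 4)**3/3.
Then F(3) - F(0) = (2197/3) - (64/3) = 711.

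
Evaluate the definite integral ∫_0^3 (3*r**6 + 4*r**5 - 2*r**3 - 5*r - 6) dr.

By the power rule, an antiderivative is F(r) = 3*r**7/7 + 2*r**6/3 - r**4/2 - 5*r**2/2 - 6*r.
Then F(3) - F(0) = (9396/7) - (0) = 9396/7.

9396/7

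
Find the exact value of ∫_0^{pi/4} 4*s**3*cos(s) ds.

Integrate by parts 3 times (u = s^3, dv = 4*cos(s) ds).
An antiderivative is F(s) = 4*s**3*sin(s) + 12*s**2*cos(s) - 24*s*sin(s) - 24*cos(s).
Then F(pi/4) - F(0) = (sqrt(2)*(-384 - 96*pi + pi**3 + 12*pi**2)/32) - (-24) = -12*sqrt(2) - 3*sqrt(2)*pi + sqrt(2)*pi**3/32 + 3*sqrt(2)*pi**2/8 + 24.

-12*sqrt(2) - 3*sqrt(2)*pi + sqrt(2)*pi**3/32 + 3*sqrt(2)*pi**2/8 + 24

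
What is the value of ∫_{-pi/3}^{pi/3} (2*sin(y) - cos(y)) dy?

An antiderivative is F(y) = -sin(y) - 2*cos(y).
Then F(pi/3) - F(-pi/3) = (-1 - sqrt(3)/2) - (-1 + sqrt(3)/2) = -sqrt(3).

-sqrt(3)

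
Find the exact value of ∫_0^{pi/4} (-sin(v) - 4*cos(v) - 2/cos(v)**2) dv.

An antiderivative is F(v) = -4*sin(v) + cos(v) - 2*tan(v).
Then F(pi/4) - F(0) = (-3*sqrt(2)/2 - 2) - (1) = -3 - 3*sqrt(2)/2.

-3 - 3*sqrt(2)/2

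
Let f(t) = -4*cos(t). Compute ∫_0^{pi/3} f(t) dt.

-2*sqrt(3)

An antiderivative is F(t) = -4*sin(t).
Then F(pi/3) - F(0) = (-2*sqrt(3)) - (0) = -2*sqrt(3).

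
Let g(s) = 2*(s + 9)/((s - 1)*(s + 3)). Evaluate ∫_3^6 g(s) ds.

Factor the denominator: s**2 + 2*s - 3 = (s + 3)(s - 1).
Partial fractions: 2*(s + 9)/((s - 1)*(s + 3)) = -3/(s + 3) + 5/(s - 1).
An antiderivative is F(s) = 5*log(s - 1) - 3*log(s + 3).
Then F(6) - F(3) = (-6*log(3) + 5*log(5)) - (log(4/27)) = -3*log(3) - 2*log(2) + 5*log(5).

-3*log(3) - 2*log(2) + 5*log(5)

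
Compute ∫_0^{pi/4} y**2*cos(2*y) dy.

Integrate by parts twice (u = y^2, dv = cos(2*y) dy).
An antiderivative is F(y) = y**2*sin(2*y)/2 + y*cos(2*y)/2 - sin(2*y)/4.
Then F(pi/4) - F(0) = (-1/4 + pi**2/32) - (0) = -1/4 + pi**2/32.

-1/4 + pi**2/32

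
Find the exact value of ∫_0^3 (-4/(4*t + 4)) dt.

An antiderivative is F(t) = -log(4*t + 4).
Then F(3) - F(0) = (-log(16)) - (-log(4)) = -log(4).

-log(4)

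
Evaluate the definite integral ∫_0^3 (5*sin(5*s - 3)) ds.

cos(3) - cos(12)

Let u = 5*s - 3, so du = 5 ds. When s = 0, u = -3; when s = 3, u = 12.
The integral becomes ∫ sin(u) du from -3 to 12, with antiderivative -cos(u).
Back in s: F(s) = -cos(5*s - 3).
Then F(3) - F(0) = (-cos(12)) - (-cos(3)) = cos(3) - cos(12).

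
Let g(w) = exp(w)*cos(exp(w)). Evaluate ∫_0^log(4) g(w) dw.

Let u = exp(w), so du = exp(w) dw. When w = 0, u = 1; when w = log(4), u = 4.
The integral becomes ∫ cos(u) du from 1 to 4, with antiderivative sin(u).
Back in w: F(w) = sin(exp(w)).
Then F(log(4)) - F(0) = (sin(4)) - (sin(1)) = -sin(1) + sin(4).

-sin(1) + sin(4)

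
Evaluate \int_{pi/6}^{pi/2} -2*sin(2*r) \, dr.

-3/2

An antiderivative is F(r) = cos(2*r).
Then F(pi/2) - F(pi/6) = (-1) - (1/2) = -3/2.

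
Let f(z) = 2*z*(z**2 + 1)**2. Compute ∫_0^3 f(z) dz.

333

Let u = z**2 + 1, so du = 2*z dz. When z = 0, u = 1; when z = 3, u = 10.
The integral becomes ∫ u**2 du from 1 to 10, with antiderivative u**3/3.
Back in z: F(z) = (z**2 + 1)**3/3.
Then F(3) - F(0) = (1000/3) - (1/3) = 333.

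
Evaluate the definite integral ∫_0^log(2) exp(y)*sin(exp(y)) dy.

-cos(2) + cos(1)

Let u = exp(y), so du = exp(y) dy. When y = 0, u = 1; when y = log(2), u = 2.
The integral becomes ∫ sin(u) du from 1 to 2, with antiderivative -cos(u).
Back in y: F(y) = -cos(exp(y)).
Then F(log(2)) - F(0) = (-cos(2)) - (-cos(1)) = -cos(2) + cos(1).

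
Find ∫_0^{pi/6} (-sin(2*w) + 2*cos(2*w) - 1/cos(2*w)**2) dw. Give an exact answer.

An antiderivative is F(w) = sin(2*w) + cos(2*w)/2 - tan(2*w)/2.
Then F(pi/6) - F(0) = (1/4) - (1/2) = -1/4.

-1/4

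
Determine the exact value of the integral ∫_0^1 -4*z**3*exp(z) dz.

-24 + 8*E

Integrate by parts 3 times (u = z^3, dv = -4*exp(z) dz).
An antiderivative is F(z) = (-4*z**3 + 12*z**2 - 24*z + 24)*exp(z).
Then F(1) - F(0) = (8*E) - (24) = -24 + 8*E.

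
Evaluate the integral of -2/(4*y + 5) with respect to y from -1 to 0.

-log(5)/2

An antiderivative is F(y) = -log(4*y + 5)/2.
Then F(0) - F(-1) = (-log(5)/2) - (0) = -log(5)/2.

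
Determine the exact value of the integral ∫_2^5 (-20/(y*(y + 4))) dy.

Factor the denominator: y**2 + 4*y = (y + 4)y.
Partial fractions: -20/(y*(y + 4)) = 5/(y + 4) - 5/y.
An antiderivative is F(y) = -5*log(y) + 5*log(y + 4).
Then F(5) - F(2) = (-5*log(5) + 10*log(3)) - (5*log(3)) = -5*log(5) + 5*log(3).

-5*log(5) + 5*log(3)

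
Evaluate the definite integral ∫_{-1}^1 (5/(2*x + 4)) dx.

5*log(3)/2

An antiderivative is F(x) = 5*log(2*x + 4)/2.
Then F(1) - F(-1) = (5*log(6)/2) - (5*log(2)/2) = 5*log(3)/2.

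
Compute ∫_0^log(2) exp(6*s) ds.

Let u = exp(s), so du = exp(s) ds. When s = 0, u = 1; when s = log(2), u = 2.
The integral becomes ∫ u**5 du from 1 to 2, with antiderivative u**6/6.
Back in s: F(s) = exp(6*s)/6.
Then F(log(2)) - F(0) = (32/3) - (1/6) = 21/2.

21/2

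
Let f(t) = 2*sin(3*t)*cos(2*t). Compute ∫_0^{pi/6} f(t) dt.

Use the identity sin(3*t)cos(2*t) = [sin(5*t) + sin(t)]/2.
An antiderivative is F(t) = -cos(t) - cos(5*t)/5.
Then F(pi/6) - F(0) = (-2*sqrt(3)/5) - (-6/5) = 6/5 - 2*sqrt(3)/5.

6/5 - 2*sqrt(3)/5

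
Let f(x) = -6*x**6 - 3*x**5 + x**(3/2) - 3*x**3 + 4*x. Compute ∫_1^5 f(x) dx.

By the power rule, an antiderivative is F(x) = -6*x**7/7 - x**6/2 + 2*x**(5/2)/5 - 3*x**4/4 + 2*x**2.
Then F(5) - F(1) = (-2105475/28 + 10*sqrt(5)) - (41/140) = -2631854/35 + 10*sqrt(5).

-2631854/35 + 10*sqrt(5)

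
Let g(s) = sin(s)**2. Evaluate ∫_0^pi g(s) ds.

Use the identity sin^2(s) = (1 - cos(2*s))/2.
An antiderivative is F(s) = s/2 - sin(2*s)/4.
Then F(pi) - F(0) = (pi/2) - (0) = pi/2.

pi/2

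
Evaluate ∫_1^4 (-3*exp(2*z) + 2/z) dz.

An antiderivative is F(z) = -3*exp(2*z)/2 + 2*log(z).
Then F(4) - F(1) = (-3*exp(8)/2 + log(16)) - (-3*exp(2)/2) = -3*exp(8)/2 + log(16) + 3*exp(2)/2.

-3*exp(8)/2 + log(16) + 3*exp(2)/2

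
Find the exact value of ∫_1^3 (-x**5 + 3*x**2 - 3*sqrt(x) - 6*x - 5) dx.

By the power rule, an antiderivative is F(x) = -x**6/6 - 2*x**(3/2) + x**3 - 3*x**2 - 5*x.
Then F(3) - F(1) = (-273/2 - 6*sqrt(3)) - (-55/6) = -382/3 - 6*sqrt(3).

-382/3 - 6*sqrt(3)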